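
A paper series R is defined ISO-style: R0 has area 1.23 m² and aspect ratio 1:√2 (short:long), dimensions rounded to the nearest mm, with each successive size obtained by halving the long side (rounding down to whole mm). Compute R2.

466 × 659 mm

Let R0's short side be w mm. w · w√2 = 1.23 m² = 1,230,000 mm², so w ≈ 932.6 mm and w√2 ≈ 1318.9 mm → R0 = 933 × 1319 mm.
R1: ⌊1319/2⌋ × 933 = 659 × 933 mm
R2: ⌊933/2⌋ × 659 = 466 × 659 mm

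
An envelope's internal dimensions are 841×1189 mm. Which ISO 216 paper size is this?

Aspect ratio 1189/841 ≈ 1.414 — close to the ISO √2 ≈ 1.414.
In the A-series (A0 area = 1 m²): A0 = 841 × 1189 mm.

A0 (841 × 1189 mm)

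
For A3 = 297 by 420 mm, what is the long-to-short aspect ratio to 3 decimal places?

1.414

420 / 297 = 1.414
Matches √2 ≈ 1.414 — the ISO 216 defining ratio.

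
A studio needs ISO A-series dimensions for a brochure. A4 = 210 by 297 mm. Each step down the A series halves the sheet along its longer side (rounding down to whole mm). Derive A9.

37 × 52 mm

A5: ⌊297/2⌋ × 210 = 148 × 210 mm
A6: ⌊210/2⌋ × 148 = 105 × 148 mm
A7: ⌊148/2⌋ × 105 = 74 × 105 mm
A8: ⌊105/2⌋ × 74 = 52 × 74 mm
A9: ⌊74/2⌋ × 52 = 37 × 52 mm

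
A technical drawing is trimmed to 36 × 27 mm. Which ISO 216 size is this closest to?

A10 (26 × 37 mm)

Aspect ratio 36/27 ≈ 1.333 (ISO target is √2 ≈ 1.414).
In the A-series (A0 area = 1 m²): A10 = 26 × 37 mm.
Off by 2 mm total — nearest standard size.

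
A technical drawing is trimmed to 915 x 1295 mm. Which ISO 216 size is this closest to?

Aspect ratio 1295/915 ≈ 1.415 — close to the ISO √2 ≈ 1.414.
In the C-series (envelope sizes, between A and B): C0 = 917 × 1297 mm.
Off by 4 mm total — nearest standard size.

C0 (917 × 1297 mm)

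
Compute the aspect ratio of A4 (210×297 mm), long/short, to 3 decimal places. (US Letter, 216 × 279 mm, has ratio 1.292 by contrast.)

1.414

297 / 210 = 1.414
Matches √2 ≈ 1.414 — the ISO 216 defining ratio.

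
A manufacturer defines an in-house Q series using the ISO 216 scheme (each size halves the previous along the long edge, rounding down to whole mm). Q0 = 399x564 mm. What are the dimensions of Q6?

Q1: ⌊564/2⌋ × 399 = 282 × 399 mm
Q2: ⌊399/2⌋ × 282 = 199 × 282 mm
Q3: ⌊282/2⌋ × 199 = 141 × 199 mm
Q4: ⌊199/2⌋ × 141 = 99 × 141 mm
Q5: ⌊141/2⌋ × 99 = 70 × 99 mm
Q6: ⌊99/2⌋ × 70 = 49 × 70 mm

49 × 70 mm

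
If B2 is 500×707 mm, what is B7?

88 × 125 mm

B3: ⌊707/2⌋ × 500 = 353 × 500 mm
B4: ⌊500/2⌋ × 353 = 250 × 353 mm
B5: ⌊353/2⌋ × 250 = 176 × 250 mm
B6: ⌊250/2⌋ × 176 = 125 × 176 mm
B7: ⌊176/2⌋ × 125 = 88 × 125 mm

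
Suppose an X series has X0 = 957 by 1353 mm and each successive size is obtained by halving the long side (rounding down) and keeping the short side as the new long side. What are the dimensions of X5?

169 × 239 mm

X1: ⌊1353/2⌋ × 957 = 676 × 957 mm
X2: ⌊957/2⌋ × 676 = 478 × 676 mm
X3: ⌊676/2⌋ × 478 = 338 × 478 mm
X4: ⌊478/2⌋ × 338 = 239 × 338 mm
X5: ⌊338/2⌋ × 239 = 169 × 239 mm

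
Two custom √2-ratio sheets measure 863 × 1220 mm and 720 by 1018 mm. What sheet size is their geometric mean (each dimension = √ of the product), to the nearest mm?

788 × 1114 mm

Short side: √(863 · 720) = √621360 ≈ 788.3 → 788 mm
Long side: √(1220 · 1018) = √1241960 ≈ 1114.4 → 1114 mm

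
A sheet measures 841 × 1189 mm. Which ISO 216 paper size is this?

A0 (841 × 1189 mm)

Aspect ratio 1189/841 ≈ 1.414 — close to the ISO √2 ≈ 1.414.
In the A-series (A0 area = 1 m²): A0 = 841 × 1189 mm.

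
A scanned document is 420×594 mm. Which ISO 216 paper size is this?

A2 (420 × 594 mm)

Aspect ratio 594/420 ≈ 1.414 — close to the ISO √2 ≈ 1.414.
In the A-series (A0 area = 1 m²): A2 = 420 × 594 mm.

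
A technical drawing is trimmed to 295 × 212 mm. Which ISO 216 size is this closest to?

A4 (210 × 297 mm)

Aspect ratio 295/212 ≈ 1.392 (ISO target is √2 ≈ 1.414).
In the A-series (A0 area = 1 m²): A4 = 210 × 297 mm.
Off by 4 mm total — nearest standard size.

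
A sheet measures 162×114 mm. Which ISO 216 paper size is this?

Aspect ratio 162/114 ≈ 1.421 — close to the ISO √2 ≈ 1.414.
In the C-series (envelope sizes, between A and B): C6 = 114 × 162 mm.

C6 (114 × 162 mm)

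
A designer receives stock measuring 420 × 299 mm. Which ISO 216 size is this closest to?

A3 (297 × 420 mm)

Aspect ratio 420/299 ≈ 1.405 — close to the ISO √2 ≈ 1.414.
In the A-series (A0 area = 1 m²): A3 = 297 × 420 mm.
Off by 2 mm total — nearest standard size.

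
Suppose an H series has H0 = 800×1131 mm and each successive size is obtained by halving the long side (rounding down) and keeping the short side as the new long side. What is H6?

100 × 141 mm

H1: ⌊1131/2⌋ × 800 = 565 × 800 mm
H2: ⌊800/2⌋ × 565 = 400 × 565 mm
H3: ⌊565/2⌋ × 400 = 282 × 400 mm
H4: ⌊400/2⌋ × 282 = 200 × 282 mm
H5: ⌊282/2⌋ × 200 = 141 × 200 mm
H6: ⌊200/2⌋ × 141 = 100 × 141 mm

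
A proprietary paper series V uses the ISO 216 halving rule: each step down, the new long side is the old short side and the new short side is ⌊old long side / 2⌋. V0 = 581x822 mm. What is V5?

V1: ⌊822/2⌋ × 581 = 411 × 581 mm
V2: ⌊581/2⌋ × 411 = 290 × 411 mm
V3: ⌊411/2⌋ × 290 = 205 × 290 mm
V4: ⌊290/2⌋ × 205 = 145 × 205 mm
V5: ⌊205/2⌋ × 145 = 102 × 145 mm

102 × 145 mm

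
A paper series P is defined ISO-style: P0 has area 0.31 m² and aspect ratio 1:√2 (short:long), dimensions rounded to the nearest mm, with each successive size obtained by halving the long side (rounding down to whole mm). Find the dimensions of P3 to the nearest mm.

Let P0's short side be w mm. w · w√2 = 0.31 m² = 310,000 mm², so w ≈ 468.2 mm and w√2 ≈ 662.1 mm → P0 = 468 × 662 mm.
P1: ⌊662/2⌋ × 468 = 331 × 468 mm
P2: ⌊468/2⌋ × 331 = 234 × 331 mm
P3: ⌊331/2⌋ × 234 = 165 × 234 mm

165 × 234 mm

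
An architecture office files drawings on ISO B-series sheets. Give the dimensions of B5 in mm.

B0 = 1000 × 1414 mm (B0 has a 1000 mm short side, aspect 1:√2).
B1: ⌊1414/2⌋ × 1000 = 707 × 1000 mm
B2: ⌊1000/2⌋ × 707 = 500 × 707 mm
B3: ⌊707/2⌋ × 500 = 353 × 500 mm
B4: ⌊500/2⌋ × 353 = 250 × 353 mm
B5: ⌊353/2⌋ × 250 = 176 × 250 mm

176 × 250 mm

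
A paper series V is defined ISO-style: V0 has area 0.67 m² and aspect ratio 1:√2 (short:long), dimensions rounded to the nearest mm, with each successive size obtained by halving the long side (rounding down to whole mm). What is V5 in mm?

Let V0's short side be w mm. w · w√2 = 0.67 m² = 670,000 mm², so w ≈ 688.3 mm and w√2 ≈ 973.4 mm → V0 = 688 × 973 mm.
V1: ⌊973/2⌋ × 688 = 486 × 688 mm
V2: ⌊688/2⌋ × 486 = 344 × 486 mm
V3: ⌊486/2⌋ × 344 = 243 × 344 mm
V4: ⌊344/2⌋ × 243 = 172 × 243 mm
V5: ⌊243/2⌋ × 172 = 121 × 172 mm

121 × 172 mm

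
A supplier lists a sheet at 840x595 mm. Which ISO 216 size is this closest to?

A1 (594 × 841 mm)

Aspect ratio 840/595 ≈ 1.412 — close to the ISO √2 ≈ 1.414.
In the A-series (A0 area = 1 m²): A1 = 594 × 841 mm.
Off by 2 mm total — nearest standard size.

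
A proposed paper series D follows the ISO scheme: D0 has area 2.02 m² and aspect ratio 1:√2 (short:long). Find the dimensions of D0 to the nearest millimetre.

Let the short side be w mm. Then w · w√2 = 2.02 m² = 2,020,000 mm².
w² = 2,020,000/√2, so w ≈ 1195.1 mm; long side = w√2 ≈ 1690.2 mm.

1195 × 1690 mm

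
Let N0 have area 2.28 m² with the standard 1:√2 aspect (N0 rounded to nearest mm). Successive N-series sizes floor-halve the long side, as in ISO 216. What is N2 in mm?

635 × 898 mm

Let N0's short side be w mm. w · w√2 = 2.28 m² = 2,280,000 mm², so w ≈ 1269.7 mm and w√2 ≈ 1795.7 mm → N0 = 1270 × 1796 mm.
N1: ⌊1796/2⌋ × 1270 = 898 × 1270 mm
N2: ⌊1270/2⌋ × 898 = 635 × 898 mm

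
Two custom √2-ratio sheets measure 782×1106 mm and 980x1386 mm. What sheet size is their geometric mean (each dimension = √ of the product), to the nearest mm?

875 × 1238 mm

Short side: √(782 · 980) = √766360 ≈ 875.4 → 875 mm
Long side: √(1106 · 1386) = √1532916 ≈ 1238.1 → 1238 mm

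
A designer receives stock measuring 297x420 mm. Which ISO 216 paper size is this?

A3 (297 × 420 mm)

Aspect ratio 420/297 ≈ 1.414 — close to the ISO √2 ≈ 1.414.
In the A-series (A0 area = 1 m²): A3 = 297 × 420 mm.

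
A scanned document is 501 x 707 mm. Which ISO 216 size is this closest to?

B2 (500 × 707 mm)

Aspect ratio 707/501 ≈ 1.411 — close to the ISO √2 ≈ 1.414.
In the B-series (B0 = 1000 × 1414 mm): B2 = 500 × 707 mm.
Off by 1 mm total — nearest standard size.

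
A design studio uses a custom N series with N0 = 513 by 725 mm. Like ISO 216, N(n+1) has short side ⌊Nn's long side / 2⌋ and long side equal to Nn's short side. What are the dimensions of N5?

N1 = 362 × 513 mm (from N0 by 1 halving).
N2: ⌊513/2⌋ × 362 = 256 × 362 mm
N3: ⌊362/2⌋ × 256 = 181 × 256 mm
N4: ⌊256/2⌋ × 181 = 128 × 181 mm
N5: ⌊181/2⌋ × 128 = 90 × 128 mm

90 × 128 mm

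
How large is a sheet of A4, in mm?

210 × 297 mm

A0 = 841 × 1189 mm (A0 has area 1 m², aspect 1:√2).
A1: ⌊1189/2⌋ × 841 = 594 × 841 mm
A2: ⌊841/2⌋ × 594 = 420 × 594 mm
A3: ⌊594/2⌋ × 420 = 297 × 420 mm
A4: ⌊420/2⌋ × 297 = 210 × 297 mm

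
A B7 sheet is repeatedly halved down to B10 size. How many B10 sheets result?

Each ISO step halves the sheet: 1 × B7 → 2 × B8 → 4 × B9 → 8 × B10
From B7 to B10 is 3 halving steps: 2^3 = 8.

8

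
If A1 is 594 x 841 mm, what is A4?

210 × 297 mm

A2: ⌊841/2⌋ × 594 = 420 × 594 mm
A3: ⌊594/2⌋ × 420 = 297 × 420 mm
A4: ⌊420/2⌋ × 297 = 210 × 297 mm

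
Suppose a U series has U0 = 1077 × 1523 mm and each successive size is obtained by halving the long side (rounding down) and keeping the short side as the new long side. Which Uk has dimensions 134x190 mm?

U6

U0: 1077 × 1523 mm
U1: 761 × 1077 mm
U2: 538 × 761 mm
U3: 380 × 538 mm
U4: 269 × 380 mm
U5: 190 × 269 mm
U6: 134 × 190 mm
U7: 95 × 134 mm
→ matches U6.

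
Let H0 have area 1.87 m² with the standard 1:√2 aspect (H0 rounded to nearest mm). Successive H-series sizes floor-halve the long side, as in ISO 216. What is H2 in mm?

575 × 813 mm

Let H0's short side be w mm. w · w√2 = 1.87 m² = 1,870,000 mm², so w ≈ 1149.9 mm and w√2 ≈ 1626.2 mm → H0 = 1150 × 1626 mm.
H1: ⌊1626/2⌋ × 1150 = 813 × 1150 mm
H2: ⌊1150/2⌋ × 813 = 575 × 813 mm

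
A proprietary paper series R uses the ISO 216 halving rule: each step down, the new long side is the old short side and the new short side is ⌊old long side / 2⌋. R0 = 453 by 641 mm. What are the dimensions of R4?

R1 = 320 × 453 mm (from R0 by 1 halving).
R2: ⌊453/2⌋ × 320 = 226 × 320 mm
R3: ⌊320/2⌋ × 226 = 160 × 226 mm
R4: ⌊226/2⌋ × 160 = 113 × 160 mm

113 × 160 mm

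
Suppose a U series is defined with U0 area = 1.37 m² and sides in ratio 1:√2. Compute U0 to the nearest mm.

984 × 1392 mm

Let the short side be w mm. Then w · w√2 = 1.37 m² = 1,370,000 mm².
w² = 1,370,000/√2, so w ≈ 984.2 mm; long side = w√2 ≈ 1391.9 mm.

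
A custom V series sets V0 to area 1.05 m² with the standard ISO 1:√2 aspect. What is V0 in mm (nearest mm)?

862 × 1219 mm

Let the short side be w mm. Then w · w√2 = 1.05 m² = 1,050,000 mm².
w² = 1,050,000/√2, so w ≈ 861.7 mm; long side = w√2 ≈ 1218.6 mm.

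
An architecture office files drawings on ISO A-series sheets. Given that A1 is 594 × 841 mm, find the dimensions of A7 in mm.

A2: ⌊841/2⌋ × 594 = 420 × 594 mm
A3: ⌊594/2⌋ × 420 = 297 × 420 mm
A4: ⌊420/2⌋ × 297 = 210 × 297 mm
A5: ⌊297/2⌋ × 210 = 148 × 210 mm
A6: ⌊210/2⌋ × 148 = 105 × 148 mm
A7: ⌊148/2⌋ × 105 = 74 × 105 mm

74 × 105 mm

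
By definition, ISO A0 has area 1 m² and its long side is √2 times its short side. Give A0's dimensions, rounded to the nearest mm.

841 × 1189 mm

Let the short side be w mm. Then the long side is w√2 and w · w√2 = 10⁶ mm².
w² = 10⁶/√2, so w = 1000 / 2^(1/4) ≈ 840.9 mm; long side = 1000 · 2^(1/4) ≈ 1189.2 mm.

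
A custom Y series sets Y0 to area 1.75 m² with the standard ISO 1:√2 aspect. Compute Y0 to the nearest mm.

1112 × 1573 mm

Let the short side be w mm. Then w · w√2 = 1.75 m² = 1,750,000 mm².
w² = 1,750,000/√2, so w ≈ 1112.4 mm; long side = w√2 ≈ 1573.2 mm.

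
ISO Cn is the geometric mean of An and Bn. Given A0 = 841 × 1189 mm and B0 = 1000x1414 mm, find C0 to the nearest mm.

Short side: √(841 · 1000) = √841000 ≈ 917.1 → 917 mm
Long side: √(1189 · 1414) = √1681246 ≈ 1296.6 → 1297 mm

917 × 1297 mm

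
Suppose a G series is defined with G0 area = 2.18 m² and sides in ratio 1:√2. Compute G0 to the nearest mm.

1242 × 1756 mm

Let the short side be w mm. Then w · w√2 = 2.18 m² = 2,180,000 mm².
w² = 2,180,000/√2, so w ≈ 1241.6 mm; long side = w√2 ≈ 1755.8 mm.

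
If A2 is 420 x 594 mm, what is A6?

105 × 148 mm

A3: ⌊594/2⌋ × 420 = 297 × 420 mm
A4: ⌊420/2⌋ × 297 = 210 × 297 mm
A5: ⌊297/2⌋ × 210 = 148 × 210 mm
A6: ⌊210/2⌋ × 148 = 105 × 148 mm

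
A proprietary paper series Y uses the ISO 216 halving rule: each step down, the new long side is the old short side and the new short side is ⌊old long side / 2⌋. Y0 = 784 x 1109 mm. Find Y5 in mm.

138 × 196 mm

Y1: ⌊1109/2⌋ × 784 = 554 × 784 mm
Y2: ⌊784/2⌋ × 554 = 392 × 554 mm
Y3: ⌊554/2⌋ × 392 = 277 × 392 mm
Y4: ⌊392/2⌋ × 277 = 196 × 277 mm
Y5: ⌊277/2⌋ × 196 = 138 × 196 mm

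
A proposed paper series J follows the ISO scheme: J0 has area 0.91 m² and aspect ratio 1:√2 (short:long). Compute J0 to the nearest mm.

Let the short side be w mm. Then w · w√2 = 0.91 m² = 910,000 mm².
w² = 910,000/√2, so w ≈ 802.2 mm; long side = w√2 ≈ 1134.4 mm.

802 × 1134 mm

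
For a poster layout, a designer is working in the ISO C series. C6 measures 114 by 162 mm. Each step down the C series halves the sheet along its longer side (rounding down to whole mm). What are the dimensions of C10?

28 × 40 mm

C7: ⌊162/2⌋ × 114 = 81 × 114 mm
C8: ⌊114/2⌋ × 81 = 57 × 81 mm
C9: ⌊81/2⌋ × 57 = 40 × 57 mm
C10: ⌊57/2⌋ × 40 = 28 × 40 mm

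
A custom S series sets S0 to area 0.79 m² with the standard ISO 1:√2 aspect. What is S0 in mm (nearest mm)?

Let the short side be w mm. Then w · w√2 = 0.79 m² = 790,000 mm².
w² = 790,000/√2, so w ≈ 747.4 mm; long side = w√2 ≈ 1057.0 mm.

747 × 1057 mm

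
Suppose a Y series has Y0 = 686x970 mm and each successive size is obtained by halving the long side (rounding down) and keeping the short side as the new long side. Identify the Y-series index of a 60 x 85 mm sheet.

Y7

Y0: 686 × 970 mm
Y1: 485 × 686 mm
Y2: 343 × 485 mm
Y3: 242 × 343 mm
Y4: 171 × 242 mm
Y5: 121 × 171 mm
Y6: 85 × 121 mm
Y7: 60 × 85 mm
Y8: 42 × 60 mm
→ matches Y7.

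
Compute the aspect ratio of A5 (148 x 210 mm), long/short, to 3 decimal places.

1.419

210 / 148 = 1.419
ISO 216 targets √2 ≈ 1.414; the +0.005 deviation is from mm rounding.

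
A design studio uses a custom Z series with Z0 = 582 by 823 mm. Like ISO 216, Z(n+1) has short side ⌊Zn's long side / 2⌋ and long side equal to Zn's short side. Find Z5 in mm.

Z1: ⌊823/2⌋ × 582 = 411 × 582 mm
Z2: ⌊582/2⌋ × 411 = 291 × 411 mm
Z3: ⌊411/2⌋ × 291 = 205 × 291 mm
Z4: ⌊291/2⌋ × 205 = 145 × 205 mm
Z5: ⌊205/2⌋ × 145 = 102 × 145 mm

102 × 145 mm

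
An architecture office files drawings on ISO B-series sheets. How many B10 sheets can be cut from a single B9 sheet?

Each ISO step halves the sheet: 1 × B9 → 2 × B10
From B9 to B10 is 1 halving step: 2^1 = 2.

2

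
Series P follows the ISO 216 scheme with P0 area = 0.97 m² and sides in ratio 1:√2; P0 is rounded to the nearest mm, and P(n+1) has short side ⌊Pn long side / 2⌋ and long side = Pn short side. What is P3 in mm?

292 × 414 mm

Let P0's short side be w mm. w · w√2 = 0.97 m² = 970,000 mm², so w ≈ 828.2 mm and w√2 ≈ 1171.2 mm → P0 = 828 × 1171 mm.
P1: ⌊1171/2⌋ × 828 = 585 × 828 mm
P2: ⌊828/2⌋ × 585 = 414 × 585 mm
P3: ⌊585/2⌋ × 414 = 292 × 414 mm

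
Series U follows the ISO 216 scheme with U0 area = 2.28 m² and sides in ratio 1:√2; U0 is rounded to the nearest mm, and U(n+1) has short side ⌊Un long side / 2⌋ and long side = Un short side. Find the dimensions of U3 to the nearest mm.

449 × 635 mm

Let U0's short side be w mm. w · w√2 = 2.28 m² = 2,280,000 mm², so w ≈ 1269.7 mm and w√2 ≈ 1795.7 mm → U0 = 1270 × 1796 mm.
U1: ⌊1796/2⌋ × 1270 = 898 × 1270 mm
U2: ⌊1270/2⌋ × 898 = 635 × 898 mm
U3: ⌊898/2⌋ × 635 = 449 × 635 mm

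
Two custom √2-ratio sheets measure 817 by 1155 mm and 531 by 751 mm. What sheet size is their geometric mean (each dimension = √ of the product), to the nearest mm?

Short side: √(817 · 531) = √433827 ≈ 658.7 → 659 mm
Long side: √(1155 · 751) = √867405 ≈ 931.3 → 931 mm

659 × 931 mm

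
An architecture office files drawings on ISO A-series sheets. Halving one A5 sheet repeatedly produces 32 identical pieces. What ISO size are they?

32 = 2^5, so 5 halving steps.
A5 → A6 → … → A10 after 5 steps.

A10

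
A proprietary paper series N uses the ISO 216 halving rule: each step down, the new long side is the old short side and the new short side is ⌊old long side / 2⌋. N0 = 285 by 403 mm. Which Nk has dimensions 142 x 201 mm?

N2

N0: 285 × 403 mm
N1: 201 × 285 mm
N2: 142 × 201 mm
N3: 100 × 142 mm
→ matches N2.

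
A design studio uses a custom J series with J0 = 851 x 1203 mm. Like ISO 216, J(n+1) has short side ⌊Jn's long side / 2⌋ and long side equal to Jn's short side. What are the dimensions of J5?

150 × 212 mm

J1: ⌊1203/2⌋ × 851 = 601 × 851 mm
J2: ⌊851/2⌋ × 601 = 425 × 601 mm
J3: ⌊601/2⌋ × 425 = 300 × 425 mm
J4: ⌊425/2⌋ × 300 = 212 × 300 mm
J5: ⌊300/2⌋ × 212 = 150 × 212 mm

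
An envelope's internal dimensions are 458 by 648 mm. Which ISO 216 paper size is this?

C2 (458 × 648 mm)

Aspect ratio 648/458 ≈ 1.415 — close to the ISO √2 ≈ 1.414.
In the C-series (envelope sizes, between A and B): C2 = 458 × 648 mm.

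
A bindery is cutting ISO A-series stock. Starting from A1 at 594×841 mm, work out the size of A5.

A2: ⌊841/2⌋ × 594 = 420 × 594 mm
A3: ⌊594/2⌋ × 420 = 297 × 420 mm
A4: ⌊420/2⌋ × 297 = 210 × 297 mm
A5: ⌊297/2⌋ × 210 = 148 × 210 mm

148 × 210 mm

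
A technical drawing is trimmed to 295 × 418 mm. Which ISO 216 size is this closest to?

A3 (297 × 420 mm)

Aspect ratio 418/295 ≈ 1.417 — close to the ISO √2 ≈ 1.414.
In the A-series (A0 area = 1 m²): A3 = 297 × 420 mm.
Off by 4 mm total — nearest standard size.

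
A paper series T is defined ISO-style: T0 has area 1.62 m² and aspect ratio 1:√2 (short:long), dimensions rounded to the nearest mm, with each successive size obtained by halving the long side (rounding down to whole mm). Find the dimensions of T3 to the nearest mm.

378 × 535 mm

Let T0's short side be w mm. w · w√2 = 1.62 m² = 1,620,000 mm², so w ≈ 1070.3 mm and w√2 ≈ 1513.6 mm → T0 = 1070 × 1514 mm.
T1: ⌊1514/2⌋ × 1070 = 757 × 1070 mm
T2: ⌊1070/2⌋ × 757 = 535 × 757 mm
T3: ⌊757/2⌋ × 535 = 378 × 535 mm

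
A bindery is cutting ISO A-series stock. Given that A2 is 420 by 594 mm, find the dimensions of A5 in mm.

148 × 210 mm

A3: ⌊594/2⌋ × 420 = 297 × 420 mm
A4: ⌊420/2⌋ × 297 = 210 × 297 mm
A5: ⌊297/2⌋ × 210 = 148 × 210 mm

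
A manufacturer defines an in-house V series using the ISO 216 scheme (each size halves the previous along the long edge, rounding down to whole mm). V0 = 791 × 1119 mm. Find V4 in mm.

197 × 279 mm

V1: ⌊1119/2⌋ × 791 = 559 × 791 mm
V2: ⌊791/2⌋ × 559 = 395 × 559 mm
V3: ⌊559/2⌋ × 395 = 279 × 395 mm
V4: ⌊395/2⌋ × 279 = 197 × 279 mm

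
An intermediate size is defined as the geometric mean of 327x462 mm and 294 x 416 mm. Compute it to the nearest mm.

310 × 438 mm

Short side: √(327 · 294) = √96138 ≈ 310.1 → 310 mm
Long side: √(462 · 416) = √192192 ≈ 438.4 → 438 mm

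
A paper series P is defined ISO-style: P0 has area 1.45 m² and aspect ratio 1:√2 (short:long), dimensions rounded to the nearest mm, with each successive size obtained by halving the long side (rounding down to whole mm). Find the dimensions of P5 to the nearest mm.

179 × 253 mm

Let P0's short side be w mm. w · w√2 = 1.45 m² = 1,450,000 mm², so w ≈ 1012.6 mm and w√2 ≈ 1432.0 mm → P0 = 1013 × 1432 mm.
P1: ⌊1432/2⌋ × 1013 = 716 × 1013 mm
P2: ⌊1013/2⌋ × 716 = 506 × 716 mm
P3: ⌊716/2⌋ × 506 = 358 × 506 mm
P4: ⌊506/2⌋ × 358 = 253 × 358 mm
P5: ⌊358/2⌋ × 253 = 179 × 253 mm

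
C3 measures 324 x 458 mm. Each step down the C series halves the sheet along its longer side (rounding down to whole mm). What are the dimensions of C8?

C4: ⌊458/2⌋ × 324 = 229 × 324 mm
C5: ⌊324/2⌋ × 229 = 162 × 229 mm
C6: ⌊229/2⌋ × 162 = 114 × 162 mm
C7: ⌊162/2⌋ × 114 = 81 × 114 mm
C8: ⌊114/2⌋ × 81 = 57 × 81 mm

57 × 81 mm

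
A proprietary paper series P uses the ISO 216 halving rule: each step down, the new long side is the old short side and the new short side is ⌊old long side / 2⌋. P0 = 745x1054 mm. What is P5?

131 × 186 mm

P1 = 527 × 745 mm (from P0 by 1 halving).
P2: ⌊745/2⌋ × 527 = 372 × 527 mm
P3: ⌊527/2⌋ × 372 = 263 × 372 mm
P4: ⌊372/2⌋ × 263 = 186 × 263 mm
P5: ⌊263/2⌋ × 186 = 131 × 186 mm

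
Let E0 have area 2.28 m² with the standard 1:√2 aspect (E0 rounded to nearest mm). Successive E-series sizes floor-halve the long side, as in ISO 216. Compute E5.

224 × 317 mm

Let E0's short side be w mm. w · w√2 = 2.28 m² = 2,280,000 mm², so w ≈ 1269.7 mm and w√2 ≈ 1795.7 mm → E0 = 1270 × 1796 mm.
E1: ⌊1796/2⌋ × 1270 = 898 × 1270 mm
E2: ⌊1270/2⌋ × 898 = 635 × 898 mm
E3: ⌊898/2⌋ × 635 = 449 × 635 mm
E4: ⌊635/2⌋ × 449 = 317 × 449 mm
E5: ⌊449/2⌋ × 317 = 224 × 317 mm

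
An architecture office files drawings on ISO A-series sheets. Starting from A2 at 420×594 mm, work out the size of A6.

A3: ⌊594/2⌋ × 420 = 297 × 420 mm
A4: ⌊420/2⌋ × 297 = 210 × 297 mm
A5: ⌊297/2⌋ × 210 = 148 × 210 mm
A6: ⌊210/2⌋ × 148 = 105 × 148 mm

105 × 148 mm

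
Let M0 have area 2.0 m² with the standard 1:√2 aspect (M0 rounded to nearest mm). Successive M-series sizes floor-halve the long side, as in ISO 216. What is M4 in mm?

Let M0's short side be w mm. w · w√2 = 2.0 m² = 2,000,000 mm², so w ≈ 1189.2 mm and w√2 ≈ 1681.8 mm → M0 = 1189 × 1682 mm.
M1: ⌊1682/2⌋ × 1189 = 841 × 1189 mm
M2: ⌊1189/2⌋ × 841 = 594 × 841 mm
M3: ⌊841/2⌋ × 594 = 420 × 594 mm
M4: ⌊594/2⌋ × 420 = 297 × 420 mm

297 × 420 mm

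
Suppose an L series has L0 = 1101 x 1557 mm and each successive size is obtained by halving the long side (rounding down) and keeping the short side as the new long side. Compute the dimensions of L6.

L1: ⌊1557/2⌋ × 1101 = 778 × 1101 mm
L2: ⌊1101/2⌋ × 778 = 550 × 778 mm
L3: ⌊778/2⌋ × 550 = 389 × 550 mm
L4: ⌊550/2⌋ × 389 = 275 × 389 mm
L5: ⌊389/2⌋ × 275 = 194 × 275 mm
L6: ⌊275/2⌋ × 194 = 137 × 194 mm

137 × 194 mm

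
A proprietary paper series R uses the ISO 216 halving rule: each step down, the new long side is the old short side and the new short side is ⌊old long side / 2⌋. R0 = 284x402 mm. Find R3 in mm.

100 × 142 mm

R1: ⌊402/2⌋ × 284 = 201 × 284 mm
R2: ⌊284/2⌋ × 201 = 142 × 201 mm
R3: ⌊201/2⌋ × 142 = 100 × 142 mm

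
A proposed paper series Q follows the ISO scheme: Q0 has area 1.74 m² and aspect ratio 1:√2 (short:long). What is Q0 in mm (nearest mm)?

1109 × 1569 mm

Let the short side be w mm. Then w · w√2 = 1.74 m² = 1,740,000 mm².
w² = 1,740,000/√2, so w ≈ 1109.2 mm; long side = w√2 ≈ 1568.7 mm.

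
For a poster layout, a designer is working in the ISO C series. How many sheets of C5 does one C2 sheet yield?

Each ISO step halves the sheet: 1 × C2 → 2 × C3 → 4 × C4 → 8 × C5
From C2 to C5 is 3 halving steps: 2^3 = 8.

8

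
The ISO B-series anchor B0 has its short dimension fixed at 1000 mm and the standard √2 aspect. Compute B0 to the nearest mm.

1000 × 1414 mm

Short side = 1000 mm; long side = 1000√2 ≈ 1414.2 mm.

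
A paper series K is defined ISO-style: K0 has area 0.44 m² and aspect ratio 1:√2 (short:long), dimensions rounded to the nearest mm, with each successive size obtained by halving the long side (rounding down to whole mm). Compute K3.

197 × 279 mm

Let K0's short side be w mm. w · w√2 = 0.44 m² = 440,000 mm², so w ≈ 557.8 mm and w√2 ≈ 788.8 mm → K0 = 558 × 789 mm.
K1: ⌊789/2⌋ × 558 = 394 × 558 mm
K2: ⌊558/2⌋ × 394 = 279 × 394 mm
K3: ⌊394/2⌋ × 279 = 197 × 279 mm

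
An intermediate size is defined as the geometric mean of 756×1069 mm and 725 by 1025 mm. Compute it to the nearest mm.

740 × 1047 mm

Short side: √(756 · 725) = √548100 ≈ 740.3 → 740 mm
Long side: √(1069 · 1025) = √1095725 ≈ 1046.8 → 1047 mm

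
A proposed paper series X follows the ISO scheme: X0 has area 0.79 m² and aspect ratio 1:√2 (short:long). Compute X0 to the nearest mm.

Let the short side be w mm. Then w · w√2 = 0.79 m² = 790,000 mm².
w² = 790,000/√2, so w ≈ 747.4 mm; long side = w√2 ≈ 1057.0 mm.

747 × 1057 mm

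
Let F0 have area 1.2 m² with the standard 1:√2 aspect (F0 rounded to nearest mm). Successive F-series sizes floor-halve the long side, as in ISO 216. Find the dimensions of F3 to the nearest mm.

Let F0's short side be w mm. w · w√2 = 1.2 m² = 1,200,000 mm², so w ≈ 921.2 mm and w√2 ≈ 1302.7 mm → F0 = 921 × 1303 mm.
F1: ⌊1303/2⌋ × 921 = 651 × 921 mm
F2: ⌊921/2⌋ × 651 = 460 × 651 mm
F3: ⌊651/2⌋ × 460 = 325 × 460 mm

325 × 460 mm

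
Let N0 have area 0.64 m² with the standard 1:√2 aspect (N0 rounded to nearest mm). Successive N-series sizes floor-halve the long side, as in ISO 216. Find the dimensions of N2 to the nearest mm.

Let N0's short side be w mm. w · w√2 = 0.64 m² = 640,000 mm², so w ≈ 672.7 mm and w√2 ≈ 951.4 mm → N0 = 673 × 951 mm.
N1: ⌊951/2⌋ × 673 = 475 × 673 mm
N2: ⌊673/2⌋ × 475 = 336 × 475 mm

336 × 475 mm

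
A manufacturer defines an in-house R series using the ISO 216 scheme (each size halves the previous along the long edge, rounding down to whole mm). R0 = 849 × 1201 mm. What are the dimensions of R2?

R1: ⌊1201/2⌋ × 849 = 600 × 849 mm
R2: ⌊849/2⌋ × 600 = 424 × 600 mm

424 × 600 mm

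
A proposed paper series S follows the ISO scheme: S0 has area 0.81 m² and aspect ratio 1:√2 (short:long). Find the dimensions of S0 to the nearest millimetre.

Let the short side be w mm. Then w · w√2 = 0.81 m² = 810,000 mm².
w² = 810,000/√2, so w ≈ 756.8 mm; long side = w√2 ≈ 1070.3 mm.

757 × 1070 mm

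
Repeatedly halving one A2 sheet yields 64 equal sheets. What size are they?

A8

64 = 2^6, so 6 halving steps.
A2 → A3 → … → A8 after 6 steps.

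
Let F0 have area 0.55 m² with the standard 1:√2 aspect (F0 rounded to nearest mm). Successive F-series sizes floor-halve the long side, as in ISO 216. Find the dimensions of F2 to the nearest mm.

312 × 441 mm

Let F0's short side be w mm. w · w√2 = 0.55 m² = 550,000 mm², so w ≈ 623.6 mm and w√2 ≈ 881.9 mm → F0 = 624 × 882 mm.
F1: ⌊882/2⌋ × 624 = 441 × 624 mm
F2: ⌊624/2⌋ × 441 = 312 × 441 mm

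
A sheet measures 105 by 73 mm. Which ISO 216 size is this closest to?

Aspect ratio 105/73 ≈ 1.438 (ISO target is √2 ≈ 1.414).
In the A-series (A0 area = 1 m²): A7 = 74 × 105 mm.
Off by 1 mm total — nearest standard size.

A7 (74 × 105 mm)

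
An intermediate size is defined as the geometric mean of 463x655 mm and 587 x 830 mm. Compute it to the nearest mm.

Short side: √(463 · 587) = √271781 ≈ 521.3 → 521 mm
Long side: √(655 · 830) = √543650 ≈ 737.3 → 737 mm

521 × 737 mm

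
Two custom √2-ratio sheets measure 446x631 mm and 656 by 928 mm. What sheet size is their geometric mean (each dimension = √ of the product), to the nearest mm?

541 × 765 mm

Short side: √(446 · 656) = √292576 ≈ 540.9 → 541 mm
Long side: √(631 · 928) = √585568 ≈ 765.2 → 765 mm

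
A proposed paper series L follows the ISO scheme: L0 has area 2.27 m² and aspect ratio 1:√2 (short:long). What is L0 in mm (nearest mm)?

Let the short side be w mm. Then w · w√2 = 2.27 m² = 2,270,000 mm².
w² = 2,270,000/√2, so w ≈ 1266.9 mm; long side = w√2 ≈ 1791.7 mm.

1267 × 1792 mm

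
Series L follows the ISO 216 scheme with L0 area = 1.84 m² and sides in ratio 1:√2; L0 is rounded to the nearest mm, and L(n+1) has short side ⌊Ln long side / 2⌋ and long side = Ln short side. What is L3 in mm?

403 × 570 mm

Let L0's short side be w mm. w · w√2 = 1.84 m² = 1,840,000 mm², so w ≈ 1140.6 mm and w√2 ≈ 1613.1 mm → L0 = 1141 × 1613 mm.
L1: ⌊1613/2⌋ × 1141 = 806 × 1141 mm
L2: ⌊1141/2⌋ × 806 = 570 × 806 mm
L3: ⌊806/2⌋ × 570 = 403 × 570 mm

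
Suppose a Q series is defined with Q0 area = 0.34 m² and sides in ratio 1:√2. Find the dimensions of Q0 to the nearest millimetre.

490 × 693 mm

Let the short side be w mm. Then w · w√2 = 0.34 m² = 340,000 mm².
w² = 340,000/√2, so w ≈ 490.3 mm; long side = w√2 ≈ 693.4 mm.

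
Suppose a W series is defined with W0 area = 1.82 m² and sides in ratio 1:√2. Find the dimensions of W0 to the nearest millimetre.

1134 × 1604 mm

Let the short side be w mm. Then w · w√2 = 1.82 m² = 1,820,000 mm².
w² = 1,820,000/√2, so w ≈ 1134.4 mm; long side = w√2 ≈ 1604.3 mm.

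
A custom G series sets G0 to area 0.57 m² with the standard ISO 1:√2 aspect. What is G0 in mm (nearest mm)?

Let the short side be w mm. Then w · w√2 = 0.57 m² = 570,000 mm².
w² = 570,000/√2, so w ≈ 634.9 mm; long side = w√2 ≈ 897.8 mm.

635 × 898 mm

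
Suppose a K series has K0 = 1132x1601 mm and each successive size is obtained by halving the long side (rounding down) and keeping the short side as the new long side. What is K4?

K1 = 800 × 1132 mm (from K0 by 1 halving).
K2: ⌊1132/2⌋ × 800 = 566 × 800 mm
K3: ⌊800/2⌋ × 566 = 400 × 566 mm
K4: ⌊566/2⌋ × 400 = 283 × 400 mm

283 × 400 mm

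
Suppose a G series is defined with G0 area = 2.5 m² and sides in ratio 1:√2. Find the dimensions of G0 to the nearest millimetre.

Let the short side be w mm. Then w · w√2 = 2.5 m² = 2,500,000 mm².
w² = 2,500,000/√2, so w ≈ 1329.6 mm; long side = w√2 ≈ 1880.3 mm.

1330 × 1880 mm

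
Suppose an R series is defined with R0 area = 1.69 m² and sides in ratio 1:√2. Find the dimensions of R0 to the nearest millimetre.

1093 × 1546 mm

Let the short side be w mm. Then w · w√2 = 1.69 m² = 1,690,000 mm².
w² = 1,690,000/√2, so w ≈ 1093.2 mm; long side = w√2 ≈ 1546.0 mm.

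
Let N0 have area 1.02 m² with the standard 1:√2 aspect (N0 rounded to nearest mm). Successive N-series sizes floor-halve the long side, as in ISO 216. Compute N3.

300 × 424 mm

Let N0's short side be w mm. w · w√2 = 1.02 m² = 1,020,000 mm², so w ≈ 849.3 mm and w√2 ≈ 1201.0 mm → N0 = 849 × 1201 mm.
N1: ⌊1201/2⌋ × 849 = 600 × 849 mm
N2: ⌊849/2⌋ × 600 = 424 × 600 mm
N3: ⌊600/2⌋ × 424 = 300 × 424 mm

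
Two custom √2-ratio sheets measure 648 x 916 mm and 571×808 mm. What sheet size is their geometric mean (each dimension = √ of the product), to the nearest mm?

608 × 860 mm

Short side: √(648 · 571) = √370008 ≈ 608.3 → 608 mm
Long side: √(916 · 808) = √740128 ≈ 860.3 → 860 mm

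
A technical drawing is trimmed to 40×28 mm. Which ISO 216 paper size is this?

Aspect ratio 40/28 ≈ 1.429 — close to the ISO √2 ≈ 1.414.
In the C-series (envelope sizes, between A and B): C10 = 28 × 40 mm.

C10 (28 × 40 mm)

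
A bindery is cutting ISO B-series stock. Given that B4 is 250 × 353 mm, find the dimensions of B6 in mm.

125 × 176 mm

B5: ⌊353/2⌋ × 250 = 176 × 250 mm
B6: ⌊250/2⌋ × 176 = 125 × 176 mm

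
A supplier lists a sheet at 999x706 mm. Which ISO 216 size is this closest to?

B1 (707 × 1000 mm)

Aspect ratio 999/706 ≈ 1.415 — close to the ISO √2 ≈ 1.414.
In the B-series (B0 = 1000 × 1414 mm): B1 = 707 × 1000 mm.
Off by 2 mm total — nearest standard size.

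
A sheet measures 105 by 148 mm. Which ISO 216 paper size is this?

A6 (105 × 148 mm)

Aspect ratio 148/105 ≈ 1.410 — close to the ISO √2 ≈ 1.414.
In the A-series (A0 area = 1 m²): A6 = 105 × 148 mm.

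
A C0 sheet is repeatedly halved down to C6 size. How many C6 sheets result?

Each ISO step halves the sheet: 1 × C0 → 2 × C1 → 4 × C2 → 8 × C3 → …
From C0 to C6 is 6 halving steps: 2^6 = 64.

64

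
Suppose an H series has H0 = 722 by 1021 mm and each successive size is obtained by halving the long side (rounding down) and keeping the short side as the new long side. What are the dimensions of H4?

180 × 255 mm

H1: ⌊1021/2⌋ × 722 = 510 × 722 mm
H2: ⌊722/2⌋ × 510 = 361 × 510 mm
H3: ⌊510/2⌋ × 361 = 255 × 361 mm
H4: ⌊361/2⌋ × 255 = 180 × 255 mm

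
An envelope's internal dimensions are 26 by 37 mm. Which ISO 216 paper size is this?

Aspect ratio 37/26 ≈ 1.423 — close to the ISO √2 ≈ 1.414.
In the A-series (A0 area = 1 m²): A10 = 26 × 37 mm.

A10 (26 × 37 mm)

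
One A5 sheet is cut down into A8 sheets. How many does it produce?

8

A5 = 148 × 210 mm; A8 = 52 × 74 mm.
Each halving step doubles the count; 3 steps from A5 to A8.
2^3 = 8.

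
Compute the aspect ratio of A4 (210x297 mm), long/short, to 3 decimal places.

1.414

297 / 210 = 1.414
Matches √2 ≈ 1.414 — the ISO 216 defining ratio.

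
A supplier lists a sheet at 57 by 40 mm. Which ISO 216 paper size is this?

Aspect ratio 57/40 ≈ 1.425 — close to the ISO √2 ≈ 1.414.
In the C-series (envelope sizes, between A and B): C9 = 40 × 57 mm.

C9 (40 × 57 mm)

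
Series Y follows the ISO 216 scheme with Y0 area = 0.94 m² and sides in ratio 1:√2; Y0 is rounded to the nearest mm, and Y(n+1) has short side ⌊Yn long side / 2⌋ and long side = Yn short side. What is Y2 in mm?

Let Y0's short side be w mm. w · w√2 = 0.94 m² = 940,000 mm², so w ≈ 815.3 mm and w√2 ≈ 1153.0 mm → Y0 = 815 × 1153 mm.
Y1: ⌊1153/2⌋ × 815 = 576 × 815 mm
Y2: ⌊815/2⌋ × 576 = 407 × 576 mm

407 × 576 mm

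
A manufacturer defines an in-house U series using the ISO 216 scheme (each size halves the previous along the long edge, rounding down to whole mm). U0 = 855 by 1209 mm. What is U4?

213 × 302 mm

U1: ⌊1209/2⌋ × 855 = 604 × 855 mm
U2: ⌊855/2⌋ × 604 = 427 × 604 mm
U3: ⌊604/2⌋ × 427 = 302 × 427 mm
U4: ⌊427/2⌋ × 302 = 213 × 302 mm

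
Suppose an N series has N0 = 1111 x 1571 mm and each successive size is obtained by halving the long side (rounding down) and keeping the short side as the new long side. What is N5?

196 × 277 mm

N1 = 785 × 1111 mm (from N0 by 1 halving).
N2: ⌊1111/2⌋ × 785 = 555 × 785 mm
N3: ⌊785/2⌋ × 555 = 392 × 555 mm
N4: ⌊555/2⌋ × 392 = 277 × 392 mm
N5: ⌊392/2⌋ × 277 = 196 × 277 mm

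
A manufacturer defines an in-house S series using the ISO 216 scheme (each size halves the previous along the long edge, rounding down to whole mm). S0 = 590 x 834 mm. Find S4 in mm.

S1: ⌊834/2⌋ × 590 = 417 × 590 mm
S2: ⌊590/2⌋ × 417 = 295 × 417 mm
S3: ⌊417/2⌋ × 295 = 208 × 295 mm
S4: ⌊295/2⌋ × 208 = 147 × 208 mm

147 × 208 mm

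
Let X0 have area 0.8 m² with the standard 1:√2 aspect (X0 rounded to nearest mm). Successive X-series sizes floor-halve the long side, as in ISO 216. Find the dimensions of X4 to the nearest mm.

188 × 266 mm

Let X0's short side be w mm. w · w√2 = 0.8 m² = 800,000 mm², so w ≈ 752.1 mm and w√2 ≈ 1063.7 mm → X0 = 752 × 1064 mm.
X1: ⌊1064/2⌋ × 752 = 532 × 752 mm
X2: ⌊752/2⌋ × 532 = 376 × 532 mm
X3: ⌊532/2⌋ × 376 = 266 × 376 mm
X4: ⌊376/2⌋ × 266 = 188 × 266 mm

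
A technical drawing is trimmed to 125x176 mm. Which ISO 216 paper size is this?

B6 (125 × 176 mm)

Aspect ratio 176/125 ≈ 1.408 — close to the ISO √2 ≈ 1.414.
In the B-series (B0 = 1000 × 1414 mm): B6 = 125 × 176 mm.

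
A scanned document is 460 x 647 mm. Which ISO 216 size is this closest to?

C2 (458 × 648 mm)

Aspect ratio 647/460 ≈ 1.407 — close to the ISO √2 ≈ 1.414.
In the C-series (envelope sizes, between A and B): C2 = 458 × 648 mm.
Off by 3 mm total — nearest standard size.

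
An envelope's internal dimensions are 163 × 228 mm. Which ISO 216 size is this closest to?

C5 (162 × 229 mm)

Aspect ratio 228/163 ≈ 1.399 (ISO target is √2 ≈ 1.414).
In the C-series (envelope sizes, between A and B): C5 = 162 × 229 mm.
Off by 2 mm total — nearest standard size.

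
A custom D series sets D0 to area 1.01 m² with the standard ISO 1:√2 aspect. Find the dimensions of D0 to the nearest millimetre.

845 × 1195 mm

Let the short side be w mm. Then w · w√2 = 1.01 m² = 1,010,000 mm².
w² = 1,010,000/√2, so w ≈ 845.1 mm; long side = w√2 ≈ 1195.1 mm.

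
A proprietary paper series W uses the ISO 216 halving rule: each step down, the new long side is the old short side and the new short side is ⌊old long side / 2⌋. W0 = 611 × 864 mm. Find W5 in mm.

108 × 152 mm

W1: ⌊864/2⌋ × 611 = 432 × 611 mm
W2: ⌊611/2⌋ × 432 = 305 × 432 mm
W3: ⌊432/2⌋ × 305 = 216 × 305 mm
W4: ⌊305/2⌋ × 216 = 152 × 216 mm
W5: ⌊216/2⌋ × 152 = 108 × 152 mm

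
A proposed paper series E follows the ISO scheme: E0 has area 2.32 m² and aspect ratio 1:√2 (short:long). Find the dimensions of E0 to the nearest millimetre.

1281 × 1811 mm

Let the short side be w mm. Then w · w√2 = 2.32 m² = 2,320,000 mm².
w² = 2,320,000/√2, so w ≈ 1280.8 mm; long side = w√2 ≈ 1811.3 mm.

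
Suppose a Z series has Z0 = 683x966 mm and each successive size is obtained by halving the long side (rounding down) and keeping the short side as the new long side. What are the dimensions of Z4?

Z1 = 483 × 683 mm (from Z0 by 1 halving).
Z2: ⌊683/2⌋ × 483 = 341 × 483 mm
Z3: ⌊483/2⌋ × 341 = 241 × 341 mm
Z4: ⌊341/2⌋ × 241 = 170 × 241 mm

170 × 241 mm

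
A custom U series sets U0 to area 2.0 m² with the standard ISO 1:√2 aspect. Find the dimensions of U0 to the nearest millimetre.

1189 × 1682 mm

Let the short side be w mm. Then w · w√2 = 2.0 m² = 2,000,000 mm².
w² = 2,000,000/√2, so w ≈ 1189.2 mm; long side = w√2 ≈ 1681.8 mm.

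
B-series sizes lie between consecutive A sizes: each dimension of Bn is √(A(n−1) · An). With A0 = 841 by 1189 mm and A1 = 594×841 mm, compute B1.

Short side: √(841 · 594) = √499554 ≈ 706.8 → 707 mm
Long side: √(1189 · 841) = √999949 ≈ 1000.0 → 1000 mm

707 × 1000 mm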